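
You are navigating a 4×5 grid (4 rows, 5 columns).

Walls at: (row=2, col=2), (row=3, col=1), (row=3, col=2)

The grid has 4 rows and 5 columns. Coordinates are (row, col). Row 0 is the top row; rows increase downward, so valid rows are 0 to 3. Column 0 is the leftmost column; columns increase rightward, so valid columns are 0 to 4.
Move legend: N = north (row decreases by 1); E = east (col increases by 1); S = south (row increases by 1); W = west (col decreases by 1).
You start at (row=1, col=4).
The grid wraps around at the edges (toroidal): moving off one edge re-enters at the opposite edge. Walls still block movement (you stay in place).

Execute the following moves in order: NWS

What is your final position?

Start: (row=1, col=4)
  N (north): (row=1, col=4) -> (row=0, col=4)
  W (west): (row=0, col=4) -> (row=0, col=3)
  S (south): (row=0, col=3) -> (row=1, col=3)
Final: (row=1, col=3)

Answer: Final position: (row=1, col=3)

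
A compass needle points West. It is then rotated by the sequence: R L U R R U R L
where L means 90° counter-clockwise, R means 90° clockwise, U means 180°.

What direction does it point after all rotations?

Start: West
  R (right (90° clockwise)) -> North
  L (left (90° counter-clockwise)) -> West
  U (U-turn (180°)) -> East
  R (right (90° clockwise)) -> South
  R (right (90° clockwise)) -> West
  U (U-turn (180°)) -> East
  R (right (90° clockwise)) -> South
  L (left (90° counter-clockwise)) -> East
Final: East

Answer: Final heading: East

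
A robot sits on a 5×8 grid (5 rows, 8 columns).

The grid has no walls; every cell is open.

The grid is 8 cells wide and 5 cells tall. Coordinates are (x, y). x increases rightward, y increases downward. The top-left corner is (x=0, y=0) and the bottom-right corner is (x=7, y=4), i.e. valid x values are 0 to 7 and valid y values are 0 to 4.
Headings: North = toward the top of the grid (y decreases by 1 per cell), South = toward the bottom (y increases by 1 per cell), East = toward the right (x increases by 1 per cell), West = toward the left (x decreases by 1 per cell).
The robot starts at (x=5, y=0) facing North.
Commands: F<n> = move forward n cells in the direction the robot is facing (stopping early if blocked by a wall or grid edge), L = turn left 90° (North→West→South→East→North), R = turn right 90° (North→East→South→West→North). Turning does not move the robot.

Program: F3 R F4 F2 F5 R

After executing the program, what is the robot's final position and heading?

Start: (x=5, y=0), facing North
  F3: move forward 0/3 (blocked), now at (x=5, y=0)
  R: turn right, now facing East
  F4: move forward 2/4 (blocked), now at (x=7, y=0)
  F2: move forward 0/2 (blocked), now at (x=7, y=0)
  F5: move forward 0/5 (blocked), now at (x=7, y=0)
  R: turn right, now facing South
Final: (x=7, y=0), facing South

Answer: Final position: (x=7, y=0), facing South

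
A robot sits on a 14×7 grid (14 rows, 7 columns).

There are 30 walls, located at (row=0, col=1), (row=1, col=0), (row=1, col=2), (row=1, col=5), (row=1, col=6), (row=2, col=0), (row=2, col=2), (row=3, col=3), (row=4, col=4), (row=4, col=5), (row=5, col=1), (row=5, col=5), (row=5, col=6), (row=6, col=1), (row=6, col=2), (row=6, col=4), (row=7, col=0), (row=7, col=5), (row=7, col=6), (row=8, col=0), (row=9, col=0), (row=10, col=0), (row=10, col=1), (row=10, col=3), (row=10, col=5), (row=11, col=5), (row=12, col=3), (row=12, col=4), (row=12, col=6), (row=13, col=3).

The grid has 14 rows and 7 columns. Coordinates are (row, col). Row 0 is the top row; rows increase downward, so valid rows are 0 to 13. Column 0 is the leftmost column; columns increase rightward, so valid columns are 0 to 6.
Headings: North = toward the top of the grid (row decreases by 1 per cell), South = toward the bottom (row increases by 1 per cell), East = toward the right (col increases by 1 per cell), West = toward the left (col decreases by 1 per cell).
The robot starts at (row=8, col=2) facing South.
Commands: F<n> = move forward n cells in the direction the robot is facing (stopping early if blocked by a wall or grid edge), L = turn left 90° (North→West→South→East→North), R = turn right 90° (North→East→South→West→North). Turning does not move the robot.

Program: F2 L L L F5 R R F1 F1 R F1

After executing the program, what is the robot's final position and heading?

Answer: Final position: (row=11, col=2), facing South

Derivation:
Start: (row=8, col=2), facing South
  F2: move forward 2, now at (row=10, col=2)
  L: turn left, now facing East
  L: turn left, now facing North
  L: turn left, now facing West
  F5: move forward 0/5 (blocked), now at (row=10, col=2)
  R: turn right, now facing North
  R: turn right, now facing East
  F1: move forward 0/1 (blocked), now at (row=10, col=2)
  F1: move forward 0/1 (blocked), now at (row=10, col=2)
  R: turn right, now facing South
  F1: move forward 1, now at (row=11, col=2)
Final: (row=11, col=2), facing South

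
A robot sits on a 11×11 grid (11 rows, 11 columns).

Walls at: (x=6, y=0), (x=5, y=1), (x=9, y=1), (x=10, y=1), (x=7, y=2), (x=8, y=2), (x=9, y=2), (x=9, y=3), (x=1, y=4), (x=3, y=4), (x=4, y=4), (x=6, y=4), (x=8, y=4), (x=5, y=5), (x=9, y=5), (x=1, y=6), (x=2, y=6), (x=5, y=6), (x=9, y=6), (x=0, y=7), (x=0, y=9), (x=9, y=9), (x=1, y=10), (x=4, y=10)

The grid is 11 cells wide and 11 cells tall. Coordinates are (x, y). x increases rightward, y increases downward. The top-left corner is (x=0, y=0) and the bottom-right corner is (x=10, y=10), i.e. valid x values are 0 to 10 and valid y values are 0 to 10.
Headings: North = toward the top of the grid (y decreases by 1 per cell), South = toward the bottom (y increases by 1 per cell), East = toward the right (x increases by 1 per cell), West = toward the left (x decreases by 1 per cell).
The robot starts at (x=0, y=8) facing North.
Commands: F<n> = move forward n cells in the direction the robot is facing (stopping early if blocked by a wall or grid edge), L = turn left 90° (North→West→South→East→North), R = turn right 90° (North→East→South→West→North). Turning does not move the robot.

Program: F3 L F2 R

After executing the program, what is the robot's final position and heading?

Answer: Final position: (x=0, y=8), facing North

Derivation:
Start: (x=0, y=8), facing North
  F3: move forward 0/3 (blocked), now at (x=0, y=8)
  L: turn left, now facing West
  F2: move forward 0/2 (blocked), now at (x=0, y=8)
  R: turn right, now facing North
Final: (x=0, y=8), facing North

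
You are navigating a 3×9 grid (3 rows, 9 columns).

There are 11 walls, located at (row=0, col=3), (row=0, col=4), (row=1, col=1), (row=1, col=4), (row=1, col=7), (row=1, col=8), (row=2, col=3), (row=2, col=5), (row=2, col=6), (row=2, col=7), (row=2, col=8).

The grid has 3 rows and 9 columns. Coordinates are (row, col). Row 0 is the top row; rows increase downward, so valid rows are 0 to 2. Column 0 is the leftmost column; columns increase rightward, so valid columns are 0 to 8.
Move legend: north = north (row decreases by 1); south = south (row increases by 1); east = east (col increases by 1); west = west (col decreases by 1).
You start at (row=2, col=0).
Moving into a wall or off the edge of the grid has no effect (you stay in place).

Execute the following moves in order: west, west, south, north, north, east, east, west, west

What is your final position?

Answer: Final position: (row=0, col=0)

Derivation:
Start: (row=2, col=0)
  west (west): blocked, stay at (row=2, col=0)
  west (west): blocked, stay at (row=2, col=0)
  south (south): blocked, stay at (row=2, col=0)
  north (north): (row=2, col=0) -> (row=1, col=0)
  north (north): (row=1, col=0) -> (row=0, col=0)
  east (east): (row=0, col=0) -> (row=0, col=1)
  east (east): (row=0, col=1) -> (row=0, col=2)
  west (west): (row=0, col=2) -> (row=0, col=1)
  west (west): (row=0, col=1) -> (row=0, col=0)
Final: (row=0, col=0)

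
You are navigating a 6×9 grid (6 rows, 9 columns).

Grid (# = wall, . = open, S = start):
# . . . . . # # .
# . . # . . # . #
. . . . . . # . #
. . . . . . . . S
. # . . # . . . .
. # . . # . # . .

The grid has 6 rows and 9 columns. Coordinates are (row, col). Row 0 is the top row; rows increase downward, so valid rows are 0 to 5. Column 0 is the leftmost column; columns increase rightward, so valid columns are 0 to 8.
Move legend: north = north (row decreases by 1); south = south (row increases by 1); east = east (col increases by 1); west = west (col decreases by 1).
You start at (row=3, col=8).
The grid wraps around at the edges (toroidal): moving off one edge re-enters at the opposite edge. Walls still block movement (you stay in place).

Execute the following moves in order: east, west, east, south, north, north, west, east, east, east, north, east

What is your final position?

Start: (row=3, col=8)
  east (east): (row=3, col=8) -> (row=3, col=0)
  west (west): (row=3, col=0) -> (row=3, col=8)
  east (east): (row=3, col=8) -> (row=3, col=0)
  south (south): (row=3, col=0) -> (row=4, col=0)
  north (north): (row=4, col=0) -> (row=3, col=0)
  north (north): (row=3, col=0) -> (row=2, col=0)
  west (west): blocked, stay at (row=2, col=0)
  east (east): (row=2, col=0) -> (row=2, col=1)
  east (east): (row=2, col=1) -> (row=2, col=2)
  east (east): (row=2, col=2) -> (row=2, col=3)
  north (north): blocked, stay at (row=2, col=3)
  east (east): (row=2, col=3) -> (row=2, col=4)
Final: (row=2, col=4)

Answer: Final position: (row=2, col=4)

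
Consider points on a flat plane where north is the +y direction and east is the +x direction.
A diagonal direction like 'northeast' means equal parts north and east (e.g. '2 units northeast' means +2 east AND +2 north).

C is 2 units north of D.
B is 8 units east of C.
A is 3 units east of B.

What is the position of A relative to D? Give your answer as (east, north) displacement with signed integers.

Answer: A is at (east=11, north=2) relative to D.

Derivation:
Place D at the origin (east=0, north=0).
  C is 2 units north of D: delta (east=+0, north=+2); C at (east=0, north=2).
  B is 8 units east of C: delta (east=+8, north=+0); B at (east=8, north=2).
  A is 3 units east of B: delta (east=+3, north=+0); A at (east=11, north=2).
Therefore A relative to D: (east=11, north=2).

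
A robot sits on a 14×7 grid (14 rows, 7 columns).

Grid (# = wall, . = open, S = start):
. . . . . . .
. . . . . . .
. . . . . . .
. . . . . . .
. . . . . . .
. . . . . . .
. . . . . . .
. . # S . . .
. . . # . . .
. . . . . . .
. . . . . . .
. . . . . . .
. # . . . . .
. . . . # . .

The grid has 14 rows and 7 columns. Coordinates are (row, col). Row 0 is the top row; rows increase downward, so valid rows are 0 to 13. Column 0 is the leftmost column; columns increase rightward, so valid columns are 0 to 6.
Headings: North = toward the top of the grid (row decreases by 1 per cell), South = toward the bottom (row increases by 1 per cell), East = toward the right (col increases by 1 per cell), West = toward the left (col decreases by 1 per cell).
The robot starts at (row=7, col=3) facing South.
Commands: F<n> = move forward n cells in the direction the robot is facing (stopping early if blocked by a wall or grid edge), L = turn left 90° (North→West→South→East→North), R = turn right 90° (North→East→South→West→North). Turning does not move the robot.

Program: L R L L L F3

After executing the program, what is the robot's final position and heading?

Answer: Final position: (row=7, col=3), facing West

Derivation:
Start: (row=7, col=3), facing South
  L: turn left, now facing East
  R: turn right, now facing South
  L: turn left, now facing East
  L: turn left, now facing North
  L: turn left, now facing West
  F3: move forward 0/3 (blocked), now at (row=7, col=3)
Final: (row=7, col=3), facing West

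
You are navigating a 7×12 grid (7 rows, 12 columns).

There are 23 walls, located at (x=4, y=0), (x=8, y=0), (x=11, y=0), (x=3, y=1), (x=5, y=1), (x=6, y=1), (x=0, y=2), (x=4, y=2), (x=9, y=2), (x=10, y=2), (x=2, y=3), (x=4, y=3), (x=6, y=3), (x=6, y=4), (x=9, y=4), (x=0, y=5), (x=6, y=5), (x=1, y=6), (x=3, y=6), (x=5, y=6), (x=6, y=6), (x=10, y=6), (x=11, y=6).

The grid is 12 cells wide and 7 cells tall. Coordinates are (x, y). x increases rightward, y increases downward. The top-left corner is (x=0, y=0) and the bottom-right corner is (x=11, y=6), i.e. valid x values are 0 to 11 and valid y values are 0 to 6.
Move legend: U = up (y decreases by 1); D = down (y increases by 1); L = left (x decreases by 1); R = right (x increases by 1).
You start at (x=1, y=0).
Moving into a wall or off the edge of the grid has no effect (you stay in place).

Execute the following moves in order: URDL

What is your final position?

Answer: Final position: (x=1, y=1)

Derivation:
Start: (x=1, y=0)
  U (up): blocked, stay at (x=1, y=0)
  R (right): (x=1, y=0) -> (x=2, y=0)
  D (down): (x=2, y=0) -> (x=2, y=1)
  L (left): (x=2, y=1) -> (x=1, y=1)
Final: (x=1, y=1)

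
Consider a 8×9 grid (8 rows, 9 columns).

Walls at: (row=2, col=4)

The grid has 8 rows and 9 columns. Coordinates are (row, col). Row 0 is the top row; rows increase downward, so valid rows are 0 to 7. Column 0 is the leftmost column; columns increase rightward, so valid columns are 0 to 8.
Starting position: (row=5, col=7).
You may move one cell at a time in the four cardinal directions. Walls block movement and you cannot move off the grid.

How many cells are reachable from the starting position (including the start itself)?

BFS flood-fill from (row=5, col=7):
  Distance 0: (row=5, col=7)
  Distance 1: (row=4, col=7), (row=5, col=6), (row=5, col=8), (row=6, col=7)
  Distance 2: (row=3, col=7), (row=4, col=6), (row=4, col=8), (row=5, col=5), (row=6, col=6), (row=6, col=8), (row=7, col=7)
  Distance 3: (row=2, col=7), (row=3, col=6), (row=3, col=8), (row=4, col=5), (row=5, col=4), (row=6, col=5), (row=7, col=6), (row=7, col=8)
  Distance 4: (row=1, col=7), (row=2, col=6), (row=2, col=8), (row=3, col=5), (row=4, col=4), (row=5, col=3), (row=6, col=4), (row=7, col=5)
  Distance 5: (row=0, col=7), (row=1, col=6), (row=1, col=8), (row=2, col=5), (row=3, col=4), (row=4, col=3), (row=5, col=2), (row=6, col=3), (row=7, col=4)
  Distance 6: (row=0, col=6), (row=0, col=8), (row=1, col=5), (row=3, col=3), (row=4, col=2), (row=5, col=1), (row=6, col=2), (row=7, col=3)
  Distance 7: (row=0, col=5), (row=1, col=4), (row=2, col=3), (row=3, col=2), (row=4, col=1), (row=5, col=0), (row=6, col=1), (row=7, col=2)
  Distance 8: (row=0, col=4), (row=1, col=3), (row=2, col=2), (row=3, col=1), (row=4, col=0), (row=6, col=0), (row=7, col=1)
  Distance 9: (row=0, col=3), (row=1, col=2), (row=2, col=1), (row=3, col=0), (row=7, col=0)
  Distance 10: (row=0, col=2), (row=1, col=1), (row=2, col=0)
  Distance 11: (row=0, col=1), (row=1, col=0)
  Distance 12: (row=0, col=0)
Total reachable: 71 (grid has 71 open cells total)

Answer: Reachable cells: 71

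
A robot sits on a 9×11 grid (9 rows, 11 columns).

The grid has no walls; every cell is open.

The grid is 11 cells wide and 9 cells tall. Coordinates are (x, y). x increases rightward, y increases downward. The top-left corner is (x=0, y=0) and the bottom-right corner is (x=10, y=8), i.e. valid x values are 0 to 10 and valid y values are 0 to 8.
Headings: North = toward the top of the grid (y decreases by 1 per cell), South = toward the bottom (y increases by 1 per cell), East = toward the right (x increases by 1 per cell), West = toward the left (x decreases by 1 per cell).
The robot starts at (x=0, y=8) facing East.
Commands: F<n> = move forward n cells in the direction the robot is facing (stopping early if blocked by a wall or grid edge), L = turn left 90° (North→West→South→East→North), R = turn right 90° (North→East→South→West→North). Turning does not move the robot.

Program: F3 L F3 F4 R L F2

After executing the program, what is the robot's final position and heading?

Start: (x=0, y=8), facing East
  F3: move forward 3, now at (x=3, y=8)
  L: turn left, now facing North
  F3: move forward 3, now at (x=3, y=5)
  F4: move forward 4, now at (x=3, y=1)
  R: turn right, now facing East
  L: turn left, now facing North
  F2: move forward 1/2 (blocked), now at (x=3, y=0)
Final: (x=3, y=0), facing North

Answer: Final position: (x=3, y=0), facing North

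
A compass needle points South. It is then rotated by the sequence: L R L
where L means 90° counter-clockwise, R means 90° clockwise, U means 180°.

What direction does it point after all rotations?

Answer: Final heading: East

Derivation:
Start: South
  L (left (90° counter-clockwise)) -> East
  R (right (90° clockwise)) -> South
  L (left (90° counter-clockwise)) -> East
Final: East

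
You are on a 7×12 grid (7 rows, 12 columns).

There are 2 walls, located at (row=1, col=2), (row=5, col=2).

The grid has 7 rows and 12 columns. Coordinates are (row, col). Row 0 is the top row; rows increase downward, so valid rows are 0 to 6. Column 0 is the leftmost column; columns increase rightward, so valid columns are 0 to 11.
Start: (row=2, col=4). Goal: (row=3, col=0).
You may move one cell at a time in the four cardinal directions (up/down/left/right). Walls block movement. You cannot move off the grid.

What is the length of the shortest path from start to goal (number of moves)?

BFS from (row=2, col=4) until reaching (row=3, col=0):
  Distance 0: (row=2, col=4)
  Distance 1: (row=1, col=4), (row=2, col=3), (row=2, col=5), (row=3, col=4)
  Distance 2: (row=0, col=4), (row=1, col=3), (row=1, col=5), (row=2, col=2), (row=2, col=6), (row=3, col=3), (row=3, col=5), (row=4, col=4)
  Distance 3: (row=0, col=3), (row=0, col=5), (row=1, col=6), (row=2, col=1), (row=2, col=7), (row=3, col=2), (row=3, col=6), (row=4, col=3), (row=4, col=5), (row=5, col=4)
  Distance 4: (row=0, col=2), (row=0, col=6), (row=1, col=1), (row=1, col=7), (row=2, col=0), (row=2, col=8), (row=3, col=1), (row=3, col=7), (row=4, col=2), (row=4, col=6), (row=5, col=3), (row=5, col=5), (row=6, col=4)
  Distance 5: (row=0, col=1), (row=0, col=7), (row=1, col=0), (row=1, col=8), (row=2, col=9), (row=3, col=0), (row=3, col=8), (row=4, col=1), (row=4, col=7), (row=5, col=6), (row=6, col=3), (row=6, col=5)  <- goal reached here
One shortest path (5 moves): (row=2, col=4) -> (row=2, col=3) -> (row=2, col=2) -> (row=2, col=1) -> (row=2, col=0) -> (row=3, col=0)

Answer: Shortest path length: 5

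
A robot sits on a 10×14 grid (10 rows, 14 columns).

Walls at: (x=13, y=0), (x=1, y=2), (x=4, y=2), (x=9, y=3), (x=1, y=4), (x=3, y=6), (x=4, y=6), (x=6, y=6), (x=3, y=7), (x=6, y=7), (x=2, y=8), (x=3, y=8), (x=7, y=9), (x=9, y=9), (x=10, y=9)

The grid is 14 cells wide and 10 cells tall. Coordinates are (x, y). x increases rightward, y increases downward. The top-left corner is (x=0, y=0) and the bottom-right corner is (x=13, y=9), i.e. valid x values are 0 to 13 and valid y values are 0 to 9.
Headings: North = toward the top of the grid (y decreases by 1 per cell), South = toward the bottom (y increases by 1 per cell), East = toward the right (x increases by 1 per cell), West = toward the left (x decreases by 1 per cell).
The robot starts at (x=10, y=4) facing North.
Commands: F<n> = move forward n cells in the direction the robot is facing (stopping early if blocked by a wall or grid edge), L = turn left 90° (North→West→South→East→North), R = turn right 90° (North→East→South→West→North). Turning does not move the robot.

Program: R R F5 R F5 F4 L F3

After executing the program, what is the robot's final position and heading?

Answer: Final position: (x=4, y=9), facing South

Derivation:
Start: (x=10, y=4), facing North
  R: turn right, now facing East
  R: turn right, now facing South
  F5: move forward 4/5 (blocked), now at (x=10, y=8)
  R: turn right, now facing West
  F5: move forward 5, now at (x=5, y=8)
  F4: move forward 1/4 (blocked), now at (x=4, y=8)
  L: turn left, now facing South
  F3: move forward 1/3 (blocked), now at (x=4, y=9)
Final: (x=4, y=9), facing South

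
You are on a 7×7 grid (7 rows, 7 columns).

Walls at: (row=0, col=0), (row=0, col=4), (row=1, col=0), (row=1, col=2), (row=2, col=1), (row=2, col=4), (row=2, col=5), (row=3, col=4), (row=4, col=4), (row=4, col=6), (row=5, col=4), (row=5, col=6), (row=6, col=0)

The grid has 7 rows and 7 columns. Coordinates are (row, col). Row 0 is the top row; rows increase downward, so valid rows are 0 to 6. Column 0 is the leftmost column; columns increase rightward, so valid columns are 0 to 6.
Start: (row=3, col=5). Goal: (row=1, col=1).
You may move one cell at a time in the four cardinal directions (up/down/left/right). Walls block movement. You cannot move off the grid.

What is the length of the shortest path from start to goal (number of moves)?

Answer: Shortest path length: 10

Derivation:
BFS from (row=3, col=5) until reaching (row=1, col=1):
  Distance 0: (row=3, col=5)
  Distance 1: (row=3, col=6), (row=4, col=5)
  Distance 2: (row=2, col=6), (row=5, col=5)
  Distance 3: (row=1, col=6), (row=6, col=5)
  Distance 4: (row=0, col=6), (row=1, col=5), (row=6, col=4), (row=6, col=6)
  Distance 5: (row=0, col=5), (row=1, col=4), (row=6, col=3)
  Distance 6: (row=1, col=3), (row=5, col=3), (row=6, col=2)
  Distance 7: (row=0, col=3), (row=2, col=3), (row=4, col=3), (row=5, col=2), (row=6, col=1)
  Distance 8: (row=0, col=2), (row=2, col=2), (row=3, col=3), (row=4, col=2), (row=5, col=1)
  Distance 9: (row=0, col=1), (row=3, col=2), (row=4, col=1), (row=5, col=0)
  Distance 10: (row=1, col=1), (row=3, col=1), (row=4, col=0)  <- goal reached here
One shortest path (10 moves): (row=3, col=5) -> (row=3, col=6) -> (row=2, col=6) -> (row=1, col=6) -> (row=1, col=5) -> (row=1, col=4) -> (row=1, col=3) -> (row=0, col=3) -> (row=0, col=2) -> (row=0, col=1) -> (row=1, col=1)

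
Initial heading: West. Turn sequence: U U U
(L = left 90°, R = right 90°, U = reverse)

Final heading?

Start: West
  U (U-turn (180°)) -> East
  U (U-turn (180°)) -> West
  U (U-turn (180°)) -> East
Final: East

Answer: Final heading: East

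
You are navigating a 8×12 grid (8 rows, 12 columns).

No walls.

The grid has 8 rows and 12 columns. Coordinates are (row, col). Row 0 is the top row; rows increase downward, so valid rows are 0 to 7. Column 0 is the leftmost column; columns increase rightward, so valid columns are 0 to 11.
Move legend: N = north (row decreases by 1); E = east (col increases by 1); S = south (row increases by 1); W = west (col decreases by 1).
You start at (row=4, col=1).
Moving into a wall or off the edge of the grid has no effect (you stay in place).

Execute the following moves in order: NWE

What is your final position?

Answer: Final position: (row=3, col=1)

Derivation:
Start: (row=4, col=1)
  N (north): (row=4, col=1) -> (row=3, col=1)
  W (west): (row=3, col=1) -> (row=3, col=0)
  E (east): (row=3, col=0) -> (row=3, col=1)
Final: (row=3, col=1)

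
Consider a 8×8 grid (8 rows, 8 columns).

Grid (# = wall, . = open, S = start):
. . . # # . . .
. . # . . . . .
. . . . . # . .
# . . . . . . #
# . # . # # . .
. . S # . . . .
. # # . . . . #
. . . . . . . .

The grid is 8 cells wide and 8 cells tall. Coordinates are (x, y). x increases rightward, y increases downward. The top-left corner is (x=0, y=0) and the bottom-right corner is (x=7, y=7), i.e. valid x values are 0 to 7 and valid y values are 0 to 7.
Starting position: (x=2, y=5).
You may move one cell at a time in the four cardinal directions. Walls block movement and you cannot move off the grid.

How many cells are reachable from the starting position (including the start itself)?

Answer: Reachable cells: 50

Derivation:
BFS flood-fill from (x=2, y=5):
  Distance 0: (x=2, y=5)
  Distance 1: (x=1, y=5)
  Distance 2: (x=1, y=4), (x=0, y=5)
  Distance 3: (x=1, y=3), (x=0, y=6)
  Distance 4: (x=1, y=2), (x=2, y=3), (x=0, y=7)
  Distance 5: (x=1, y=1), (x=0, y=2), (x=2, y=2), (x=3, y=3), (x=1, y=7)
  Distance 6: (x=1, y=0), (x=0, y=1), (x=3, y=2), (x=4, y=3), (x=3, y=4), (x=2, y=7)
  Distance 7: (x=0, y=0), (x=2, y=0), (x=3, y=1), (x=4, y=2), (x=5, y=3), (x=3, y=7)
  Distance 8: (x=4, y=1), (x=6, y=3), (x=3, y=6), (x=4, y=7)
  Distance 9: (x=5, y=1), (x=6, y=2), (x=6, y=4), (x=4, y=6), (x=5, y=7)
  Distance 10: (x=5, y=0), (x=6, y=1), (x=7, y=2), (x=7, y=4), (x=4, y=5), (x=6, y=5), (x=5, y=6), (x=6, y=7)
  Distance 11: (x=6, y=0), (x=7, y=1), (x=5, y=5), (x=7, y=5), (x=6, y=6), (x=7, y=7)
  Distance 12: (x=7, y=0)
Total reachable: 50 (grid has 50 open cells total)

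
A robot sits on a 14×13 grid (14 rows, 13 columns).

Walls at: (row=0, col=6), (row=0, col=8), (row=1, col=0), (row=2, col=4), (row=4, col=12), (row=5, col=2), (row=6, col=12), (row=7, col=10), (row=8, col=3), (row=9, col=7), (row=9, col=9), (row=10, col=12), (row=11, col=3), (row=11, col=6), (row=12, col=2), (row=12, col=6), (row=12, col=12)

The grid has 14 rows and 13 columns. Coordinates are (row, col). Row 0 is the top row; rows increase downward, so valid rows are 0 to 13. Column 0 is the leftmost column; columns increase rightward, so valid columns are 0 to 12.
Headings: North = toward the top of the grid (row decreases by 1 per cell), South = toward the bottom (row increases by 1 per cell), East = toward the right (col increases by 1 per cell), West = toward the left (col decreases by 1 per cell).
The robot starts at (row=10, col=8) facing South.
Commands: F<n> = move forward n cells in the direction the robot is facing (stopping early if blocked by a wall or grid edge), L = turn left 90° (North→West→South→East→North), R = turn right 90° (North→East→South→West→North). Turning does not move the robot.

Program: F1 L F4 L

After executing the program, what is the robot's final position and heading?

Start: (row=10, col=8), facing South
  F1: move forward 1, now at (row=11, col=8)
  L: turn left, now facing East
  F4: move forward 4, now at (row=11, col=12)
  L: turn left, now facing North
Final: (row=11, col=12), facing North

Answer: Final position: (row=11, col=12), facing North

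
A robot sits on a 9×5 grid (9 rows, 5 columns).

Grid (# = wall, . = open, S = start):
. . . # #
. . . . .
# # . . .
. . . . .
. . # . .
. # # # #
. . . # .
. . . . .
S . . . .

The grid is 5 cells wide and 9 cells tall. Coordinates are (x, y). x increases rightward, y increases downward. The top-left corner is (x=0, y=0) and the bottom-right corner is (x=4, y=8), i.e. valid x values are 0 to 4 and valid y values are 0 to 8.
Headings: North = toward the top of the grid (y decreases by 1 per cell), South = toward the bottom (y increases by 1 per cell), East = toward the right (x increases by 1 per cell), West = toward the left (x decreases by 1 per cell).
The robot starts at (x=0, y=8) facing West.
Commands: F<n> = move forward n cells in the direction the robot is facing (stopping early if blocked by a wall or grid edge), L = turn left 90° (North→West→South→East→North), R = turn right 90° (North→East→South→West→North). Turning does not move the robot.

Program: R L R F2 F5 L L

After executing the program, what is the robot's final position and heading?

Start: (x=0, y=8), facing West
  R: turn right, now facing North
  L: turn left, now facing West
  R: turn right, now facing North
  F2: move forward 2, now at (x=0, y=6)
  F5: move forward 3/5 (blocked), now at (x=0, y=3)
  L: turn left, now facing West
  L: turn left, now facing South
Final: (x=0, y=3), facing South

Answer: Final position: (x=0, y=3), facing South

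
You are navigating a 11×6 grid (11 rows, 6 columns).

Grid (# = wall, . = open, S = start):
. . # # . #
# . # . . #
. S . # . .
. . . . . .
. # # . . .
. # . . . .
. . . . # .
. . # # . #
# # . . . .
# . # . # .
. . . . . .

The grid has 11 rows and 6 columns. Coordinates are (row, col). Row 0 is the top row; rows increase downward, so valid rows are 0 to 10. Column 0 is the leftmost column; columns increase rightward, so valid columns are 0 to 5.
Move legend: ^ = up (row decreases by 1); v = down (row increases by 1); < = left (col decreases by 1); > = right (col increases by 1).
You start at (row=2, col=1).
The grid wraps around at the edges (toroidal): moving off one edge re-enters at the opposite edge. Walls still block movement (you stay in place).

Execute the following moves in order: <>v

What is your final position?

Answer: Final position: (row=3, col=1)

Derivation:
Start: (row=2, col=1)
  < (left): (row=2, col=1) -> (row=2, col=0)
  > (right): (row=2, col=0) -> (row=2, col=1)
  v (down): (row=2, col=1) -> (row=3, col=1)
Final: (row=3, col=1)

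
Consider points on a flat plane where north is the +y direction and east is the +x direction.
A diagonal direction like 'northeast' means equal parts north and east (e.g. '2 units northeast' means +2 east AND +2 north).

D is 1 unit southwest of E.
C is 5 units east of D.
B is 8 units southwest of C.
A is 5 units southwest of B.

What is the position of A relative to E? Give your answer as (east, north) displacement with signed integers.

Answer: A is at (east=-9, north=-14) relative to E.

Derivation:
Place E at the origin (east=0, north=0).
  D is 1 unit southwest of E: delta (east=-1, north=-1); D at (east=-1, north=-1).
  C is 5 units east of D: delta (east=+5, north=+0); C at (east=4, north=-1).
  B is 8 units southwest of C: delta (east=-8, north=-8); B at (east=-4, north=-9).
  A is 5 units southwest of B: delta (east=-5, north=-5); A at (east=-9, north=-14).
Therefore A relative to E: (east=-9, north=-14).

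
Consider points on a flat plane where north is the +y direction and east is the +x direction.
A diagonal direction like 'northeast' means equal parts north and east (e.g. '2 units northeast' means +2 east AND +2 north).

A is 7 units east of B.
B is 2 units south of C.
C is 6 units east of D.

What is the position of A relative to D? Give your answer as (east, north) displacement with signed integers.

Answer: A is at (east=13, north=-2) relative to D.

Derivation:
Place D at the origin (east=0, north=0).
  C is 6 units east of D: delta (east=+6, north=+0); C at (east=6, north=0).
  B is 2 units south of C: delta (east=+0, north=-2); B at (east=6, north=-2).
  A is 7 units east of B: delta (east=+7, north=+0); A at (east=13, north=-2).
Therefore A relative to D: (east=13, north=-2).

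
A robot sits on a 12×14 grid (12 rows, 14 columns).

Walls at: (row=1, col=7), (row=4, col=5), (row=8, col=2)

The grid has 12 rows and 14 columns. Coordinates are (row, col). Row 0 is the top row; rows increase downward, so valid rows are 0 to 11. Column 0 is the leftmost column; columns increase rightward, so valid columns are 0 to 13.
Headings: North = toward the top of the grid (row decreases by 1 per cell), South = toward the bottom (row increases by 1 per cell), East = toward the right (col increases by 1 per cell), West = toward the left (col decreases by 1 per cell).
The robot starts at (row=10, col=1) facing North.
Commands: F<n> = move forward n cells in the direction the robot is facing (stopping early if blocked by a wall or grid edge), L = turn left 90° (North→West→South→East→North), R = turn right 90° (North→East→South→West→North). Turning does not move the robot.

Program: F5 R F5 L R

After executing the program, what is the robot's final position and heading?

Answer: Final position: (row=5, col=6), facing East

Derivation:
Start: (row=10, col=1), facing North
  F5: move forward 5, now at (row=5, col=1)
  R: turn right, now facing East
  F5: move forward 5, now at (row=5, col=6)
  L: turn left, now facing North
  R: turn right, now facing East
Final: (row=5, col=6), facing East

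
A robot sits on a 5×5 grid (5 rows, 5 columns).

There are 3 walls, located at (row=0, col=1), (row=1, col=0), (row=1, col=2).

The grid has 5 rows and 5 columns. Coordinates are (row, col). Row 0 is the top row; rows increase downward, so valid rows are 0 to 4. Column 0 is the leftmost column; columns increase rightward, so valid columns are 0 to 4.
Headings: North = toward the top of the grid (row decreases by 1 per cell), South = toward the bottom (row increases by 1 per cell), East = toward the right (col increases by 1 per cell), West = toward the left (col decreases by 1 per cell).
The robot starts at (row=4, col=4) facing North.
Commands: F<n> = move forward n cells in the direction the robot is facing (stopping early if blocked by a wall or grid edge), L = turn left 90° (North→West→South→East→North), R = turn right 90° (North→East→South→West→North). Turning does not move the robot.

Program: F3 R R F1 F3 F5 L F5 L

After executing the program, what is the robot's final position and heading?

Answer: Final position: (row=4, col=4), facing North

Derivation:
Start: (row=4, col=4), facing North
  F3: move forward 3, now at (row=1, col=4)
  R: turn right, now facing East
  R: turn right, now facing South
  F1: move forward 1, now at (row=2, col=4)
  F3: move forward 2/3 (blocked), now at (row=4, col=4)
  F5: move forward 0/5 (blocked), now at (row=4, col=4)
  L: turn left, now facing East
  F5: move forward 0/5 (blocked), now at (row=4, col=4)
  L: turn left, now facing North
Final: (row=4, col=4), facing North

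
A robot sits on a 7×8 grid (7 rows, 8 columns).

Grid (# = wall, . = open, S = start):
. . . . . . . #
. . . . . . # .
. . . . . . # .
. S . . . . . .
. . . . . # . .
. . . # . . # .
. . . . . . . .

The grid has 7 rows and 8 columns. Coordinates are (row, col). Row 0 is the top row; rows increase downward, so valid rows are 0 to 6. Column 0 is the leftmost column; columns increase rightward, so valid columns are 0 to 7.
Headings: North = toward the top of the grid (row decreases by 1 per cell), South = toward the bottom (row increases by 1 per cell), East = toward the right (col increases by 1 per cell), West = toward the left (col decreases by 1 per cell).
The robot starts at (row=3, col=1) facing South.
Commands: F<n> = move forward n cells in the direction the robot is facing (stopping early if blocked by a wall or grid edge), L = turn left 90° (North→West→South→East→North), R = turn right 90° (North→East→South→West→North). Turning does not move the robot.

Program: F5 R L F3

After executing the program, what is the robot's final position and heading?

Start: (row=3, col=1), facing South
  F5: move forward 3/5 (blocked), now at (row=6, col=1)
  R: turn right, now facing West
  L: turn left, now facing South
  F3: move forward 0/3 (blocked), now at (row=6, col=1)
Final: (row=6, col=1), facing South

Answer: Final position: (row=6, col=1), facing South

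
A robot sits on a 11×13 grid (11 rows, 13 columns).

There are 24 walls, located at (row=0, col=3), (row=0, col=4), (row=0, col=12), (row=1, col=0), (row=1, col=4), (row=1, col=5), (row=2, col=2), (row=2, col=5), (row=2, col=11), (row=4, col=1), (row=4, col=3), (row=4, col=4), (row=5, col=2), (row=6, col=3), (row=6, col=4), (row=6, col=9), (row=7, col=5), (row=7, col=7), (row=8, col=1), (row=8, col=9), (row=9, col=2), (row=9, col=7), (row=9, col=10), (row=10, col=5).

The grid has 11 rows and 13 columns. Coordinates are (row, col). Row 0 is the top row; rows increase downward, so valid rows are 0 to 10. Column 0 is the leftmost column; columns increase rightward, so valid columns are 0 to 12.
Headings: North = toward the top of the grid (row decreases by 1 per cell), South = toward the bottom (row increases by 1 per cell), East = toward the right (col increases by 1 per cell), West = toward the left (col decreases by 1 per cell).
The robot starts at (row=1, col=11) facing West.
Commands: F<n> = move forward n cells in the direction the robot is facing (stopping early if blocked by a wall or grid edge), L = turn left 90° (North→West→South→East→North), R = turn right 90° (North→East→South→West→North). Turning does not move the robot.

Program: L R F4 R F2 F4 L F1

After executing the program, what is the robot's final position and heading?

Start: (row=1, col=11), facing West
  L: turn left, now facing South
  R: turn right, now facing West
  F4: move forward 4, now at (row=1, col=7)
  R: turn right, now facing North
  F2: move forward 1/2 (blocked), now at (row=0, col=7)
  F4: move forward 0/4 (blocked), now at (row=0, col=7)
  L: turn left, now facing West
  F1: move forward 1, now at (row=0, col=6)
Final: (row=0, col=6), facing West

Answer: Final position: (row=0, col=6), facing West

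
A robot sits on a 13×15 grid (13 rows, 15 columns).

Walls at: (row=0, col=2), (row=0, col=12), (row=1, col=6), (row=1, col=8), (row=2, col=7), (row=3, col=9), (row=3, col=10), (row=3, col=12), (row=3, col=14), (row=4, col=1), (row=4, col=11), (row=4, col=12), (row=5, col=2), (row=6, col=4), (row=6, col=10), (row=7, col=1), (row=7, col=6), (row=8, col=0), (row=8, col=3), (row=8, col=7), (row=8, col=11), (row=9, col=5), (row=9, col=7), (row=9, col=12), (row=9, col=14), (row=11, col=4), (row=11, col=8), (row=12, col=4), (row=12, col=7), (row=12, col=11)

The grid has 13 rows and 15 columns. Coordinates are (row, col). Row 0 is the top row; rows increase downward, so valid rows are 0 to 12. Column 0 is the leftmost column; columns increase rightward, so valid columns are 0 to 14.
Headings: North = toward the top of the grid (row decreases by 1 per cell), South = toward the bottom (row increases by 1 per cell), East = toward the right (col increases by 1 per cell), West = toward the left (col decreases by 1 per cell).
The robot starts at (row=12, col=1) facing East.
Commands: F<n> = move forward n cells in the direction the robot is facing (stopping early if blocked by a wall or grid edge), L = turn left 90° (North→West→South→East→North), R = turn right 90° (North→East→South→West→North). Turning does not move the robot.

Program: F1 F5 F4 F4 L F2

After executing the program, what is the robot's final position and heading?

Start: (row=12, col=1), facing East
  F1: move forward 1, now at (row=12, col=2)
  F5: move forward 1/5 (blocked), now at (row=12, col=3)
  F4: move forward 0/4 (blocked), now at (row=12, col=3)
  F4: move forward 0/4 (blocked), now at (row=12, col=3)
  L: turn left, now facing North
  F2: move forward 2, now at (row=10, col=3)
Final: (row=10, col=3), facing North

Answer: Final position: (row=10, col=3), facing North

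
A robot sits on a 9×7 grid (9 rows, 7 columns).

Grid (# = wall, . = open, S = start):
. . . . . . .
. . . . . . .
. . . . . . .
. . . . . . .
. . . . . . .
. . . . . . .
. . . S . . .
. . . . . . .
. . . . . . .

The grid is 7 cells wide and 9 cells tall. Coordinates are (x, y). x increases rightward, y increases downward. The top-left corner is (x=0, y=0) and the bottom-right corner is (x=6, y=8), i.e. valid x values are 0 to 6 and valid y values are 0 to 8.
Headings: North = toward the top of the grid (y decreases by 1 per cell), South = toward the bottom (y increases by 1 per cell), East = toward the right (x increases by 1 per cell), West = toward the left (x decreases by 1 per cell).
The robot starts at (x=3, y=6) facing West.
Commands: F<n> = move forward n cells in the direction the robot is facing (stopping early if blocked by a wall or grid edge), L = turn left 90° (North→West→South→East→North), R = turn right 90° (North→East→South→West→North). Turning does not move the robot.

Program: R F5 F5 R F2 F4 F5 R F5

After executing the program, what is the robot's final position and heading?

Answer: Final position: (x=6, y=5), facing South

Derivation:
Start: (x=3, y=6), facing West
  R: turn right, now facing North
  F5: move forward 5, now at (x=3, y=1)
  F5: move forward 1/5 (blocked), now at (x=3, y=0)
  R: turn right, now facing East
  F2: move forward 2, now at (x=5, y=0)
  F4: move forward 1/4 (blocked), now at (x=6, y=0)
  F5: move forward 0/5 (blocked), now at (x=6, y=0)
  R: turn right, now facing South
  F5: move forward 5, now at (x=6, y=5)
Final: (x=6, y=5), facing South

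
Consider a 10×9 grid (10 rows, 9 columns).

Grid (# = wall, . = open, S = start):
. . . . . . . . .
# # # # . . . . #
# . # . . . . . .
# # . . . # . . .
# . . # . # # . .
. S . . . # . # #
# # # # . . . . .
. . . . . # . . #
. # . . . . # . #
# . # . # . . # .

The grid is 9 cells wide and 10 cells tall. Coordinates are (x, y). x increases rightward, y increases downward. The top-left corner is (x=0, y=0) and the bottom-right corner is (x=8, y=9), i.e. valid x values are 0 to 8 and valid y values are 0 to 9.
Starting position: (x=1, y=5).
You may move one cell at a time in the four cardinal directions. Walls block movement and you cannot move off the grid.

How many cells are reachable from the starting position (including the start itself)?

Answer: Reachable cells: 57

Derivation:
BFS flood-fill from (x=1, y=5):
  Distance 0: (x=1, y=5)
  Distance 1: (x=1, y=4), (x=0, y=5), (x=2, y=5)
  Distance 2: (x=2, y=4), (x=3, y=5)
  Distance 3: (x=2, y=3), (x=4, y=5)
  Distance 4: (x=3, y=3), (x=4, y=4), (x=4, y=6)
  Distance 5: (x=3, y=2), (x=4, y=3), (x=5, y=6), (x=4, y=7)
  Distance 6: (x=4, y=2), (x=6, y=6), (x=3, y=7), (x=4, y=8)
  Distance 7: (x=4, y=1), (x=5, y=2), (x=6, y=5), (x=7, y=6), (x=2, y=7), (x=6, y=7), (x=3, y=8), (x=5, y=8)
  Distance 8: (x=4, y=0), (x=5, y=1), (x=6, y=2), (x=8, y=6), (x=1, y=7), (x=7, y=7), (x=2, y=8), (x=3, y=9), (x=5, y=9)
  Distance 9: (x=3, y=0), (x=5, y=0), (x=6, y=1), (x=7, y=2), (x=6, y=3), (x=0, y=7), (x=7, y=8), (x=6, y=9)
  Distance 10: (x=2, y=0), (x=6, y=0), (x=7, y=1), (x=8, y=2), (x=7, y=3), (x=0, y=8)
  Distance 11: (x=1, y=0), (x=7, y=0), (x=8, y=3), (x=7, y=4)
  Distance 12: (x=0, y=0), (x=8, y=0), (x=8, y=4)
Total reachable: 57 (grid has 60 open cells total)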